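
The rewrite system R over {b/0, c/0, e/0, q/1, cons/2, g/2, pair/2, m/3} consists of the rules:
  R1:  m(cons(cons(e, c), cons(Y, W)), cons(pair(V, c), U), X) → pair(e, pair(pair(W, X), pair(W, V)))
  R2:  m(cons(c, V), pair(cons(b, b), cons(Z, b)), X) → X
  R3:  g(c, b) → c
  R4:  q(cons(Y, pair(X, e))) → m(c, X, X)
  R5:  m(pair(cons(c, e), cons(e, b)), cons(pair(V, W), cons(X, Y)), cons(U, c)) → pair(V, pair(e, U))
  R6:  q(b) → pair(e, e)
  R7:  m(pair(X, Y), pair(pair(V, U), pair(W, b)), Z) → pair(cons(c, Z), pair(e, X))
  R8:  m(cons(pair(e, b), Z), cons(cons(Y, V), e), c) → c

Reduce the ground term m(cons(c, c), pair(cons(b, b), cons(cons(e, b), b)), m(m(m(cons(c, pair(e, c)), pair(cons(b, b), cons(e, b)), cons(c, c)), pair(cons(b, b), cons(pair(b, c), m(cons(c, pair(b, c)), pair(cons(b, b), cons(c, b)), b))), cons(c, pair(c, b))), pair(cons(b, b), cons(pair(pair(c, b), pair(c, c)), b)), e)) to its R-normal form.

1. m(cons(c, c), pair(cons(b, b), cons(cons(e, b), b)), m(m(m(cons(c, pair(e, c)), pair(cons(b, b), cons(e, b)), cons(c, c)), pair(cons(b, b), cons(pair(b, c), m(cons(c, pair(b, c)), pair(cons(b, b), cons(c, b)), b))), cons(c, pair(c, b))), pair(cons(b, b), cons(pair(pair(c, b), pair(c, c)), b)), e))  →  m(m(m(cons(c, pair(e, c)), pair(cons(b, b), cons(e, b)), cons(c, c)), pair(cons(b, b), cons(pair(b, c), m(cons(c, pair(b, c)), pair(cons(b, b), cons(c, b)), b))), cons(c, pair(c, b))), pair(cons(b, b), cons(pair(pair(c, b), pair(c, c)), b)), e)   [R2 at ε]
2. m(m(m(cons(c, pair(e, c)), pair(cons(b, b), cons(e, b)), cons(c, c)), pair(cons(b, b), cons(pair(b, c), m(cons(c, pair(b, c)), pair(cons(b, b), cons(c, b)), b))), cons(c, pair(c, b))), pair(cons(b, b), cons(pair(pair(c, b), pair(c, c)), b)), e)  →  m(m(cons(c, c), pair(cons(b, b), cons(pair(b, c), m(cons(c, pair(b, c)), pair(cons(b, b), cons(c, b)), b))), cons(c, pair(c, b))), pair(cons(b, b), cons(pair(pair(c, b), pair(c, c)), b)), e)   [R2 at 1.1]
3. m(m(cons(c, c), pair(cons(b, b), cons(pair(b, c), m(cons(c, pair(b, c)), pair(cons(b, b), cons(c, b)), b))), cons(c, pair(c, b))), pair(cons(b, b), cons(pair(pair(c, b), pair(c, c)), b)), e)  →  m(m(cons(c, c), pair(cons(b, b), cons(pair(b, c), b)), cons(c, pair(c, b))), pair(cons(b, b), cons(pair(pair(c, b), pair(c, c)), b)), e)   [R2 at 1.2.2.2]
4. m(m(cons(c, c), pair(cons(b, b), cons(pair(b, c), b)), cons(c, pair(c, b))), pair(cons(b, b), cons(pair(pair(c, b), pair(c, c)), b)), e)  →  m(cons(c, pair(c, b)), pair(cons(b, b), cons(pair(pair(c, b), pair(c, c)), b)), e)   [R2 at 1]
5. m(cons(c, pair(c, b)), pair(cons(b, b), cons(pair(pair(c, b), pair(c, c)), b)), e)  →  e   [R2 at ε]

e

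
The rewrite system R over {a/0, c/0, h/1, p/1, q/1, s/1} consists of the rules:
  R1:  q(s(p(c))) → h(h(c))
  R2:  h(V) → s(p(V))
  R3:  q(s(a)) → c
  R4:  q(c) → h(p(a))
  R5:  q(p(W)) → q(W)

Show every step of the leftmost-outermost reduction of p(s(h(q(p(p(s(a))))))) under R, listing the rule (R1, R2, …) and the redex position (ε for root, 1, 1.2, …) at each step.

1. p(s(h(q(p(p(s(a)))))))  →  p(s(s(p(q(p(p(s(a))))))))   [R2 at 1.1]
2. p(s(s(p(q(p(p(s(a))))))))  →  p(s(s(p(q(p(s(a)))))))   [R5 at 1.1.1.1]
3. p(s(s(p(q(p(s(a)))))))  →  p(s(s(p(q(s(a))))))   [R5 at 1.1.1.1]
4. p(s(s(p(q(s(a))))))  →  p(s(s(p(c))))   [R3 at 1.1.1.1]

p(s(s(p(c))))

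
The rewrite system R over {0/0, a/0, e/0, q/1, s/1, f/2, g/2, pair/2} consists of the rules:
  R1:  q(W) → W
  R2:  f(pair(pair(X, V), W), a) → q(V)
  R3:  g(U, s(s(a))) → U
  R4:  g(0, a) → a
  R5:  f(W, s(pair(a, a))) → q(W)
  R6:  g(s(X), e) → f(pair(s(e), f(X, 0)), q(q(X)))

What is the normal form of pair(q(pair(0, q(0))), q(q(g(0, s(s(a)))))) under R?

1. pair(q(pair(0, q(0))), q(q(g(0, s(s(a))))))  →  pair(pair(0, q(0)), q(q(g(0, s(s(a))))))   [R1 at 1]
2. pair(pair(0, q(0)), q(q(g(0, s(s(a))))))  →  pair(pair(0, 0), q(q(g(0, s(s(a))))))   [R1 at 1.2]
3. pair(pair(0, 0), q(q(g(0, s(s(a))))))  →  pair(pair(0, 0), q(g(0, s(s(a)))))   [R1 at 2]
4. pair(pair(0, 0), q(g(0, s(s(a)))))  →  pair(pair(0, 0), g(0, s(s(a))))   [R1 at 2]
5. pair(pair(0, 0), g(0, s(s(a))))  →  pair(pair(0, 0), 0)   [R3 at 2]

pair(pair(0, 0), 0)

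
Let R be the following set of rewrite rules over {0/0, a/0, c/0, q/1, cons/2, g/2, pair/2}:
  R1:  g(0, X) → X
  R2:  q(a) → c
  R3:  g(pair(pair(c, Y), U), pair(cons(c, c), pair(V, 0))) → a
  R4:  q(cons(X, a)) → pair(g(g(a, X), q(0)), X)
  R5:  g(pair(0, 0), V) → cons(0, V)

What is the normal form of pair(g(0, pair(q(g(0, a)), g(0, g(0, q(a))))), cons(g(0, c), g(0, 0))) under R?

1. pair(g(0, pair(q(g(0, a)), g(0, g(0, q(a))))), cons(g(0, c), g(0, 0)))  →  pair(pair(q(g(0, a)), g(0, g(0, q(a)))), cons(g(0, c), g(0, 0)))   [R1 at 1]
2. pair(pair(q(g(0, a)), g(0, g(0, q(a)))), cons(g(0, c), g(0, 0)))  →  pair(pair(q(a), g(0, g(0, q(a)))), cons(g(0, c), g(0, 0)))   [R1 at 1.1.1]
3. pair(pair(q(a), g(0, g(0, q(a)))), cons(g(0, c), g(0, 0)))  →  pair(pair(c, g(0, g(0, q(a)))), cons(g(0, c), g(0, 0)))   [R2 at 1.1]
4. pair(pair(c, g(0, g(0, q(a)))), cons(g(0, c), g(0, 0)))  →  pair(pair(c, g(0, q(a))), cons(g(0, c), g(0, 0)))   [R1 at 1.2]
5. pair(pair(c, g(0, q(a))), cons(g(0, c), g(0, 0)))  →  pair(pair(c, q(a)), cons(g(0, c), g(0, 0)))   [R1 at 1.2]
6. pair(pair(c, q(a)), cons(g(0, c), g(0, 0)))  →  pair(pair(c, c), cons(g(0, c), g(0, 0)))   [R2 at 1.2]
7. pair(pair(c, c), cons(g(0, c), g(0, 0)))  →  pair(pair(c, c), cons(c, g(0, 0)))   [R1 at 2.1]
8. pair(pair(c, c), cons(c, g(0, 0)))  →  pair(pair(c, c), cons(c, 0))   [R1 at 2.2]

pair(pair(c, c), cons(c, 0))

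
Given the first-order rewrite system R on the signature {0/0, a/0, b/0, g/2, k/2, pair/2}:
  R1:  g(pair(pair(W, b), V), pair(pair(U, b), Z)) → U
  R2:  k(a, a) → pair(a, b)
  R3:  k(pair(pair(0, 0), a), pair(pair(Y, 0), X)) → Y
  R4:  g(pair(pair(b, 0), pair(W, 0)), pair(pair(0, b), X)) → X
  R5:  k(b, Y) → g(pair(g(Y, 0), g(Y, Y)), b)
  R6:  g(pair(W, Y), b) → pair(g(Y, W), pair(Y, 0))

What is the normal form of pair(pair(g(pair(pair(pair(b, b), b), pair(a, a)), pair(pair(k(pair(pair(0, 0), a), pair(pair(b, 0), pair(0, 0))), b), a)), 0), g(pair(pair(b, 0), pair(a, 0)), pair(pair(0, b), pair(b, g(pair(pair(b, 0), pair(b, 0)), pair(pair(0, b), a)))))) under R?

pair(pair(b, 0), pair(b, a))

1. pair(pair(g(pair(pair(pair(b, b), b), pair(a, a)), pair(pair(k(pair(pair(0, 0), a), pair(pair(b, 0), pair(0, 0))), b), a)), 0), g(pair(pair(b, 0), pair(a, 0)), pair(pair(0, b), pair(b, g(pair(pair(b, 0), pair(b, 0)), pair(pair(0, b), a))))))  →  pair(pair(k(pair(pair(0, 0), a), pair(pair(b, 0), pair(0, 0))), 0), g(pair(pair(b, 0), pair(a, 0)), pair(pair(0, b), pair(b, g(pair(pair(b, 0), pair(b, 0)), pair(pair(0, b), a))))))   [R1 at 1.1]
2. pair(pair(k(pair(pair(0, 0), a), pair(pair(b, 0), pair(0, 0))), 0), g(pair(pair(b, 0), pair(a, 0)), pair(pair(0, b), pair(b, g(pair(pair(b, 0), pair(b, 0)), pair(pair(0, b), a))))))  →  pair(pair(b, 0), g(pair(pair(b, 0), pair(a, 0)), pair(pair(0, b), pair(b, g(pair(pair(b, 0), pair(b, 0)), pair(pair(0, b), a))))))   [R3 at 1.1]
3. pair(pair(b, 0), g(pair(pair(b, 0), pair(a, 0)), pair(pair(0, b), pair(b, g(pair(pair(b, 0), pair(b, 0)), pair(pair(0, b), a))))))  →  pair(pair(b, 0), pair(b, g(pair(pair(b, 0), pair(b, 0)), pair(pair(0, b), a))))   [R4 at 2]
4. pair(pair(b, 0), pair(b, g(pair(pair(b, 0), pair(b, 0)), pair(pair(0, b), a))))  →  pair(pair(b, 0), pair(b, a))   [R4 at 2.2]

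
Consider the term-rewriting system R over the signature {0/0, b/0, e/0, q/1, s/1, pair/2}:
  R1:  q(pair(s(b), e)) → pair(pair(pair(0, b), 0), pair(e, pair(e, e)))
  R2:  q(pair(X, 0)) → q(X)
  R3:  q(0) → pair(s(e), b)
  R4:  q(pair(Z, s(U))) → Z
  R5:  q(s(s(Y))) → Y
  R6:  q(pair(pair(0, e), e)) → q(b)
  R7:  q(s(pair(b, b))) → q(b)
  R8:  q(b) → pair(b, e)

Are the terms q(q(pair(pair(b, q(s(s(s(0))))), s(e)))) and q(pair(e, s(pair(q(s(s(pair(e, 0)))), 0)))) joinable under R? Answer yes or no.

Reduce t₁ = q(q(pair(pair(b, q(s(s(s(0))))), s(e)))):
1. q(q(pair(pair(b, q(s(s(s(0))))), s(e))))  →  q(pair(b, q(s(s(s(0))))))   [R4 at 1]
2. q(pair(b, q(s(s(s(0))))))  →  q(pair(b, s(0)))   [R5 at 1.2]
3. q(pair(b, s(0)))  →  b   [R4 at ε]

Reduce t₂ = q(pair(e, s(pair(q(s(s(pair(e, 0)))), 0)))):
1. q(pair(e, s(pair(q(s(s(pair(e, 0)))), 0))))  →  e   [R4 at ε]

no — NF(t₁) = b, NF(t₂) = e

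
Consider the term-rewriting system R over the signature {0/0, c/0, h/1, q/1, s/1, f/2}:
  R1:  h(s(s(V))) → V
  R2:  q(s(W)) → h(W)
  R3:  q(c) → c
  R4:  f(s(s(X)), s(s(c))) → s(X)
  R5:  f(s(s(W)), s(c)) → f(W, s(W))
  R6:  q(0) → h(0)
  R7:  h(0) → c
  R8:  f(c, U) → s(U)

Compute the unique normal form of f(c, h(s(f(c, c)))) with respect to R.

s(c)

1. f(c, h(s(f(c, c))))  →  s(h(s(f(c, c))))   [R8 at ε]
2. s(h(s(f(c, c))))  →  s(h(s(s(c))))   [R8 at 1.1.1]
3. s(h(s(s(c))))  →  s(c)   [R1 at 1]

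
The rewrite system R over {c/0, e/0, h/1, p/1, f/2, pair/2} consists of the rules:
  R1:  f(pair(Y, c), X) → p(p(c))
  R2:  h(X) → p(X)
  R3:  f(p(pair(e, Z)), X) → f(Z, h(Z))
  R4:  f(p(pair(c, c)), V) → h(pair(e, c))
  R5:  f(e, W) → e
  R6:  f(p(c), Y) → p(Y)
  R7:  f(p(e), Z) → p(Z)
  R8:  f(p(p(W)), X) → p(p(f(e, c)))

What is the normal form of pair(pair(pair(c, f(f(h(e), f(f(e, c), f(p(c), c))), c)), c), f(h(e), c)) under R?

pair(pair(pair(c, p(c)), c), p(c))

1. pair(pair(pair(c, f(f(h(e), f(f(e, c), f(p(c), c))), c)), c), f(h(e), c))  →  pair(pair(pair(c, f(f(p(e), f(f(e, c), f(p(c), c))), c)), c), f(h(e), c))   [R2 at 1.1.2.1.1]
2. pair(pair(pair(c, f(f(p(e), f(f(e, c), f(p(c), c))), c)), c), f(h(e), c))  →  pair(pair(pair(c, f(p(f(f(e, c), f(p(c), c))), c)), c), f(h(e), c))   [R7 at 1.1.2.1]
3. pair(pair(pair(c, f(p(f(f(e, c), f(p(c), c))), c)), c), f(h(e), c))  →  pair(pair(pair(c, f(p(f(e, f(p(c), c))), c)), c), f(h(e), c))   [R5 at 1.1.2.1.1.1]
4. pair(pair(pair(c, f(p(f(e, f(p(c), c))), c)), c), f(h(e), c))  →  pair(pair(pair(c, f(p(e), c)), c), f(h(e), c))   [R5 at 1.1.2.1.1]
5. pair(pair(pair(c, f(p(e), c)), c), f(h(e), c))  →  pair(pair(pair(c, p(c)), c), f(h(e), c))   [R7 at 1.1.2]
6. pair(pair(pair(c, p(c)), c), f(h(e), c))  →  pair(pair(pair(c, p(c)), c), f(p(e), c))   [R2 at 2.1]
7. pair(pair(pair(c, p(c)), c), f(p(e), c))  →  pair(pair(pair(c, p(c)), c), p(c))   [R7 at 2]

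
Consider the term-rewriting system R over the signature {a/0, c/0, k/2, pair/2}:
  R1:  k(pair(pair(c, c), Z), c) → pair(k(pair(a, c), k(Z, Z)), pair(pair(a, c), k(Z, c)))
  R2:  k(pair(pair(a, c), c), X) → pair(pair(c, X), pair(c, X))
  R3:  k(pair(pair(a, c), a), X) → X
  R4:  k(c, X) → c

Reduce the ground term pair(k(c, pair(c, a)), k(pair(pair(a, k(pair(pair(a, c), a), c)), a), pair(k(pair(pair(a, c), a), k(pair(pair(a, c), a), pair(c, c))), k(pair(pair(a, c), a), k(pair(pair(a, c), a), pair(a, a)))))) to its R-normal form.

pair(c, pair(pair(c, c), pair(a, a)))

1. pair(k(c, pair(c, a)), k(pair(pair(a, k(pair(pair(a, c), a), c)), a), pair(k(pair(pair(a, c), a), k(pair(pair(a, c), a), pair(c, c))), k(pair(pair(a, c), a), k(pair(pair(a, c), a), pair(a, a))))))  →  pair(c, k(pair(pair(a, k(pair(pair(a, c), a), c)), a), pair(k(pair(pair(a, c), a), k(pair(pair(a, c), a), pair(c, c))), k(pair(pair(a, c), a), k(pair(pair(a, c), a), pair(a, a))))))   [R4 at 1]
2. pair(c, k(pair(pair(a, k(pair(pair(a, c), a), c)), a), pair(k(pair(pair(a, c), a), k(pair(pair(a, c), a), pair(c, c))), k(pair(pair(a, c), a), k(pair(pair(a, c), a), pair(a, a))))))  →  pair(c, k(pair(pair(a, c), a), pair(k(pair(pair(a, c), a), k(pair(pair(a, c), a), pair(c, c))), k(pair(pair(a, c), a), k(pair(pair(a, c), a), pair(a, a))))))   [R3 at 2.1.1.2]
3. pair(c, k(pair(pair(a, c), a), pair(k(pair(pair(a, c), a), k(pair(pair(a, c), a), pair(c, c))), k(pair(pair(a, c), a), k(pair(pair(a, c), a), pair(a, a))))))  →  pair(c, pair(k(pair(pair(a, c), a), k(pair(pair(a, c), a), pair(c, c))), k(pair(pair(a, c), a), k(pair(pair(a, c), a), pair(a, a)))))   [R3 at 2]
4. pair(c, pair(k(pair(pair(a, c), a), k(pair(pair(a, c), a), pair(c, c))), k(pair(pair(a, c), a), k(pair(pair(a, c), a), pair(a, a)))))  →  pair(c, pair(k(pair(pair(a, c), a), pair(c, c)), k(pair(pair(a, c), a), k(pair(pair(a, c), a), pair(a, a)))))   [R3 at 2.1]
5. pair(c, pair(k(pair(pair(a, c), a), pair(c, c)), k(pair(pair(a, c), a), k(pair(pair(a, c), a), pair(a, a)))))  →  pair(c, pair(pair(c, c), k(pair(pair(a, c), a), k(pair(pair(a, c), a), pair(a, a)))))   [R3 at 2.1]
6. pair(c, pair(pair(c, c), k(pair(pair(a, c), a), k(pair(pair(a, c), a), pair(a, a)))))  →  pair(c, pair(pair(c, c), k(pair(pair(a, c), a), pair(a, a))))   [R3 at 2.2]
7. pair(c, pair(pair(c, c), k(pair(pair(a, c), a), pair(a, a))))  →  pair(c, pair(pair(c, c), pair(a, a)))   [R3 at 2.2]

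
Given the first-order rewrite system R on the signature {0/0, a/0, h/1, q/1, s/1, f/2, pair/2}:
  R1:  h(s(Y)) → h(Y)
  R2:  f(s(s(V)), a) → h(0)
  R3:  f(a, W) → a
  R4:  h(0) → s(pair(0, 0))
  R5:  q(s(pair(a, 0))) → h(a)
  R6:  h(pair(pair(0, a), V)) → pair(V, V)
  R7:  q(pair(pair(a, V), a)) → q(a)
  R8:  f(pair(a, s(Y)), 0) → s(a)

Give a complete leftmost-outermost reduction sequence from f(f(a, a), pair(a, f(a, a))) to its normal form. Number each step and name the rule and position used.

a

1. f(f(a, a), pair(a, f(a, a)))  →  f(a, pair(a, f(a, a)))   [R3 at 1]
2. f(a, pair(a, f(a, a)))  →  a   [R3 at ε]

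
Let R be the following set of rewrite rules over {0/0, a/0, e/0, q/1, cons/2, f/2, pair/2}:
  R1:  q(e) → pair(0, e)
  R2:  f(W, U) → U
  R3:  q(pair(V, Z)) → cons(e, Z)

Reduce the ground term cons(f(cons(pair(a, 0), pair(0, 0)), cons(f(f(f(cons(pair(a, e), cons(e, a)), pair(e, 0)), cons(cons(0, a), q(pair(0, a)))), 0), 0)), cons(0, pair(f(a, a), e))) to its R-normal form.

1. cons(f(cons(pair(a, 0), pair(0, 0)), cons(f(f(f(cons(pair(a, e), cons(e, a)), pair(e, 0)), cons(cons(0, a), q(pair(0, a)))), 0), 0)), cons(0, pair(f(a, a), e)))  →  cons(cons(f(f(f(cons(pair(a, e), cons(e, a)), pair(e, 0)), cons(cons(0, a), q(pair(0, a)))), 0), 0), cons(0, pair(f(a, a), e)))   [R2 at 1]
2. cons(cons(f(f(f(cons(pair(a, e), cons(e, a)), pair(e, 0)), cons(cons(0, a), q(pair(0, a)))), 0), 0), cons(0, pair(f(a, a), e)))  →  cons(cons(0, 0), cons(0, pair(f(a, a), e)))   [R2 at 1.1]
3. cons(cons(0, 0), cons(0, pair(f(a, a), e)))  →  cons(cons(0, 0), cons(0, pair(a, e)))   [R2 at 2.2.1]

cons(cons(0, 0), cons(0, pair(a, e)))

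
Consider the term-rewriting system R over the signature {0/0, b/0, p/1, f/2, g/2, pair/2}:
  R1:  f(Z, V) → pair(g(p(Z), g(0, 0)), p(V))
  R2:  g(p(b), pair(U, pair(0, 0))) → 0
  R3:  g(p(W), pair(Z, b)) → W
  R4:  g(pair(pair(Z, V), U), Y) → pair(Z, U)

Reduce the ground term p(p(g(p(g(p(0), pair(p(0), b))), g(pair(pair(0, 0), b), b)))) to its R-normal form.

p(p(0))

1. p(p(g(p(g(p(0), pair(p(0), b))), g(pair(pair(0, 0), b), b))))  →  p(p(g(p(0), g(pair(pair(0, 0), b), b))))   [R3 at 1.1.1.1]
2. p(p(g(p(0), g(pair(pair(0, 0), b), b))))  →  p(p(g(p(0), pair(0, b))))   [R4 at 1.1.2]
3. p(p(g(p(0), pair(0, b))))  →  p(p(0))   [R3 at 1.1]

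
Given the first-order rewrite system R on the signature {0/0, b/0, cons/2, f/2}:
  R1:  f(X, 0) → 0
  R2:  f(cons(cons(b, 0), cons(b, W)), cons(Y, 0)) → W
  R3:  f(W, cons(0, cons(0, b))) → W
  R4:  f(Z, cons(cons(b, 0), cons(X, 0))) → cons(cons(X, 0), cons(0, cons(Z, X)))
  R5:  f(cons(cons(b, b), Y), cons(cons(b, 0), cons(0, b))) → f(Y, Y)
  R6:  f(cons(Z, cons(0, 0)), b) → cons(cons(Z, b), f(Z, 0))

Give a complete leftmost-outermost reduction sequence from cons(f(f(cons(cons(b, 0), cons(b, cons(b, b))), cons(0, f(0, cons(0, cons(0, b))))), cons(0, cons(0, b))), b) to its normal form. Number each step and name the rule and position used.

cons(cons(b, b), b)

1. cons(f(f(cons(cons(b, 0), cons(b, cons(b, b))), cons(0, f(0, cons(0, cons(0, b))))), cons(0, cons(0, b))), b)  →  cons(f(cons(cons(b, 0), cons(b, cons(b, b))), cons(0, f(0, cons(0, cons(0, b))))), b)   [R3 at 1]
2. cons(f(cons(cons(b, 0), cons(b, cons(b, b))), cons(0, f(0, cons(0, cons(0, b))))), b)  →  cons(f(cons(cons(b, 0), cons(b, cons(b, b))), cons(0, 0)), b)   [R3 at 1.2.2]
3. cons(f(cons(cons(b, 0), cons(b, cons(b, b))), cons(0, 0)), b)  →  cons(cons(b, b), b)   [R2 at 1]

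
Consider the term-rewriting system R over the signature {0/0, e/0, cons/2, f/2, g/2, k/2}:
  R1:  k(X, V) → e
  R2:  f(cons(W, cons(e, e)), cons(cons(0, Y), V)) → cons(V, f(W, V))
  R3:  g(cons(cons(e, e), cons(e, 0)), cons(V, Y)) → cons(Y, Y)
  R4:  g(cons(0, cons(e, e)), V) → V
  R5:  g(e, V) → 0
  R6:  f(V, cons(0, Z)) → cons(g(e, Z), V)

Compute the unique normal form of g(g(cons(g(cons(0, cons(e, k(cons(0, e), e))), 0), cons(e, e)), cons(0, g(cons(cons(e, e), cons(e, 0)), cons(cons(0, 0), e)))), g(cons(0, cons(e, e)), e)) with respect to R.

e

1. g(g(cons(g(cons(0, cons(e, k(cons(0, e), e))), 0), cons(e, e)), cons(0, g(cons(cons(e, e), cons(e, 0)), cons(cons(0, 0), e)))), g(cons(0, cons(e, e)), e))  →  g(g(cons(g(cons(0, cons(e, e)), 0), cons(e, e)), cons(0, g(cons(cons(e, e), cons(e, 0)), cons(cons(0, 0), e)))), g(cons(0, cons(e, e)), e))   [R1 at 1.1.1.1.2.2]
2. g(g(cons(g(cons(0, cons(e, e)), 0), cons(e, e)), cons(0, g(cons(cons(e, e), cons(e, 0)), cons(cons(0, 0), e)))), g(cons(0, cons(e, e)), e))  →  g(g(cons(0, cons(e, e)), cons(0, g(cons(cons(e, e), cons(e, 0)), cons(cons(0, 0), e)))), g(cons(0, cons(e, e)), e))   [R4 at 1.1.1]
3. g(g(cons(0, cons(e, e)), cons(0, g(cons(cons(e, e), cons(e, 0)), cons(cons(0, 0), e)))), g(cons(0, cons(e, e)), e))  →  g(cons(0, g(cons(cons(e, e), cons(e, 0)), cons(cons(0, 0), e))), g(cons(0, cons(e, e)), e))   [R4 at 1]
4. g(cons(0, g(cons(cons(e, e), cons(e, 0)), cons(cons(0, 0), e))), g(cons(0, cons(e, e)), e))  →  g(cons(0, cons(e, e)), g(cons(0, cons(e, e)), e))   [R3 at 1.2]
5. g(cons(0, cons(e, e)), g(cons(0, cons(e, e)), e))  →  g(cons(0, cons(e, e)), e)   [R4 at ε]
6. g(cons(0, cons(e, e)), e)  →  e   [R4 at ε]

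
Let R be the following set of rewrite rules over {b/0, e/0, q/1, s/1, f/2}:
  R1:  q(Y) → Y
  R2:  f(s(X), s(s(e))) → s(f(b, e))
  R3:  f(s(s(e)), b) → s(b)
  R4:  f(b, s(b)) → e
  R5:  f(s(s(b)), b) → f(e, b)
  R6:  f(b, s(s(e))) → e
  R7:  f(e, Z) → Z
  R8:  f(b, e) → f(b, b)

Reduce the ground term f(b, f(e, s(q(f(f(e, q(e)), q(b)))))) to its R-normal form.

1. f(b, f(e, s(q(f(f(e, q(e)), q(b))))))  →  f(b, s(q(f(f(e, q(e)), q(b)))))   [R7 at 2]
2. f(b, s(q(f(f(e, q(e)), q(b)))))  →  f(b, s(f(f(e, q(e)), q(b))))   [R1 at 2.1]
3. f(b, s(f(f(e, q(e)), q(b))))  →  f(b, s(f(q(e), q(b))))   [R7 at 2.1.1]
4. f(b, s(f(q(e), q(b))))  →  f(b, s(f(e, q(b))))   [R1 at 2.1.1]
5. f(b, s(f(e, q(b))))  →  f(b, s(q(b)))   [R7 at 2.1]
6. f(b, s(q(b)))  →  f(b, s(b))   [R1 at 2.1]
7. f(b, s(b))  →  e   [R4 at ε]

e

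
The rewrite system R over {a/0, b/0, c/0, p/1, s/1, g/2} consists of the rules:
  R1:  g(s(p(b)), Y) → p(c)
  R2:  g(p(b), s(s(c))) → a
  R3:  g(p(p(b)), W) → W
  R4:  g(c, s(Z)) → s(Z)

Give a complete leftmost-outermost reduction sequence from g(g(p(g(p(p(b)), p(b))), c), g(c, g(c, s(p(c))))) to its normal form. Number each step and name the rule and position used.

s(p(c))

1. g(g(p(g(p(p(b)), p(b))), c), g(c, g(c, s(p(c)))))  →  g(g(p(p(b)), c), g(c, g(c, s(p(c)))))   [R3 at 1.1.1]
2. g(g(p(p(b)), c), g(c, g(c, s(p(c)))))  →  g(c, g(c, g(c, s(p(c)))))   [R3 at 1]
3. g(c, g(c, g(c, s(p(c)))))  →  g(c, g(c, s(p(c))))   [R4 at 2.2]
4. g(c, g(c, s(p(c))))  →  g(c, s(p(c)))   [R4 at 2]
5. g(c, s(p(c)))  →  s(p(c))   [R4 at ε]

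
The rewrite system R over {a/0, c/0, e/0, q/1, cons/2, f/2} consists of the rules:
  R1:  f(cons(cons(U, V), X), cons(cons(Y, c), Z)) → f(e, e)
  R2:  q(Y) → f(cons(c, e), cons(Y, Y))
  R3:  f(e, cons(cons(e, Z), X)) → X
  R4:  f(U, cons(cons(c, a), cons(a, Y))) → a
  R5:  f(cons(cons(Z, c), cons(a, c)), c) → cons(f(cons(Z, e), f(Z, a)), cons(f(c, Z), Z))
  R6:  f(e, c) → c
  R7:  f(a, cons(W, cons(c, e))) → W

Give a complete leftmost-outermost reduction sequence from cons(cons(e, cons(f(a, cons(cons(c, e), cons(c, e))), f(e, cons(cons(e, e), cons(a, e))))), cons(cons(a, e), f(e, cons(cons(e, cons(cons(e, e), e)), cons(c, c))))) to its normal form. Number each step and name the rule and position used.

1. cons(cons(e, cons(f(a, cons(cons(c, e), cons(c, e))), f(e, cons(cons(e, e), cons(a, e))))), cons(cons(a, e), f(e, cons(cons(e, cons(cons(e, e), e)), cons(c, c)))))  →  cons(cons(e, cons(cons(c, e), f(e, cons(cons(e, e), cons(a, e))))), cons(cons(a, e), f(e, cons(cons(e, cons(cons(e, e), e)), cons(c, c)))))   [R7 at 1.2.1]
2. cons(cons(e, cons(cons(c, e), f(e, cons(cons(e, e), cons(a, e))))), cons(cons(a, e), f(e, cons(cons(e, cons(cons(e, e), e)), cons(c, c)))))  →  cons(cons(e, cons(cons(c, e), cons(a, e))), cons(cons(a, e), f(e, cons(cons(e, cons(cons(e, e), e)), cons(c, c)))))   [R3 at 1.2.2]
3. cons(cons(e, cons(cons(c, e), cons(a, e))), cons(cons(a, e), f(e, cons(cons(e, cons(cons(e, e), e)), cons(c, c)))))  →  cons(cons(e, cons(cons(c, e), cons(a, e))), cons(cons(a, e), cons(c, c)))   [R3 at 2.2]

cons(cons(e, cons(cons(c, e), cons(a, e))), cons(cons(a, e), cons(c, c)))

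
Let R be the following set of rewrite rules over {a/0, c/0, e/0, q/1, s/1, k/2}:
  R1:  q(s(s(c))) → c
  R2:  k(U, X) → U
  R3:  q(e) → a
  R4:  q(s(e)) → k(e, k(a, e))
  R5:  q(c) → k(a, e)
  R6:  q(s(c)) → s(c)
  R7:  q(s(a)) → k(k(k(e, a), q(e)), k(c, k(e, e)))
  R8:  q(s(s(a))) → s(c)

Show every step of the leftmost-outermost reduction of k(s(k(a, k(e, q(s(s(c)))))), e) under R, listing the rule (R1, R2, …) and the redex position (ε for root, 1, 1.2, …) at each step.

s(a)

1. k(s(k(a, k(e, q(s(s(c)))))), e)  →  s(k(a, k(e, q(s(s(c))))))   [R2 at ε]
2. s(k(a, k(e, q(s(s(c))))))  →  s(a)   [R2 at 1]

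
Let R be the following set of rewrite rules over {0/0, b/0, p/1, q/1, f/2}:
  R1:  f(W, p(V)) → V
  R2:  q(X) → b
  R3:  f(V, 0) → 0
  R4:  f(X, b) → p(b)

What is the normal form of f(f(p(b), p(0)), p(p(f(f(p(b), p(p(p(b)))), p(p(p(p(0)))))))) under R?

1. f(f(p(b), p(0)), p(p(f(f(p(b), p(p(p(b)))), p(p(p(p(0))))))))  →  p(f(f(p(b), p(p(p(b)))), p(p(p(p(0))))))   [R1 at ε]
2. p(f(f(p(b), p(p(p(b)))), p(p(p(p(0))))))  →  p(p(p(p(0))))   [R1 at 1]

p(p(p(p(0))))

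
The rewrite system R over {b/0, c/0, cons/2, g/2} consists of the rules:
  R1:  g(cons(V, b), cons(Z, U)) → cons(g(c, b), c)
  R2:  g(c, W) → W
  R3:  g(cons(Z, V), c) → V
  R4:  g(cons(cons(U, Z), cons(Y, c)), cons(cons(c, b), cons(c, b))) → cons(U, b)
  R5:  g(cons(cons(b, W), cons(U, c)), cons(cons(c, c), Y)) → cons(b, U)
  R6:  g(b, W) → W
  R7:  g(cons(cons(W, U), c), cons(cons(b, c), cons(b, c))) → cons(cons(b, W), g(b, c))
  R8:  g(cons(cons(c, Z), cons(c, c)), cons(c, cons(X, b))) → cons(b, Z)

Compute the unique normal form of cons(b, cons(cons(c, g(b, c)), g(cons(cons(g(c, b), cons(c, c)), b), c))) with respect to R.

cons(b, cons(cons(c, c), b))

1. cons(b, cons(cons(c, g(b, c)), g(cons(cons(g(c, b), cons(c, c)), b), c)))  →  cons(b, cons(cons(c, c), g(cons(cons(g(c, b), cons(c, c)), b), c)))   [R6 at 2.1.2]
2. cons(b, cons(cons(c, c), g(cons(cons(g(c, b), cons(c, c)), b), c)))  →  cons(b, cons(cons(c, c), b))   [R3 at 2.2]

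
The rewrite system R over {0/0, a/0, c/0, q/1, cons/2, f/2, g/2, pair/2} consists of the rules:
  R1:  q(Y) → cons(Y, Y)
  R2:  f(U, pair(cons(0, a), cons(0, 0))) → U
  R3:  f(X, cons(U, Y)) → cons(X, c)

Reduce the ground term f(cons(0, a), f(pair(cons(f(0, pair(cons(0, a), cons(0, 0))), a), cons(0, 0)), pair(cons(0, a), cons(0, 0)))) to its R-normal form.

1. f(cons(0, a), f(pair(cons(f(0, pair(cons(0, a), cons(0, 0))), a), cons(0, 0)), pair(cons(0, a), cons(0, 0))))  →  f(cons(0, a), pair(cons(f(0, pair(cons(0, a), cons(0, 0))), a), cons(0, 0)))   [R2 at 2]
2. f(cons(0, a), pair(cons(f(0, pair(cons(0, a), cons(0, 0))), a), cons(0, 0)))  →  f(cons(0, a), pair(cons(0, a), cons(0, 0)))   [R2 at 2.1.1]
3. f(cons(0, a), pair(cons(0, a), cons(0, 0)))  →  cons(0, a)   [R2 at ε]

cons(0, a)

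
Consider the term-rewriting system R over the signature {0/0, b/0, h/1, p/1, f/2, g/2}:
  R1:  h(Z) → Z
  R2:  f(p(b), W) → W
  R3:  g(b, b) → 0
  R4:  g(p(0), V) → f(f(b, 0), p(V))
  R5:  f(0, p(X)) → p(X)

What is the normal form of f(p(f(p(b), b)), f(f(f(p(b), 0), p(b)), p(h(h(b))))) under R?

1. f(p(f(p(b), b)), f(f(f(p(b), 0), p(b)), p(h(h(b)))))  →  f(p(b), f(f(f(p(b), 0), p(b)), p(h(h(b)))))   [R2 at 1.1]
2. f(p(b), f(f(f(p(b), 0), p(b)), p(h(h(b)))))  →  f(f(f(p(b), 0), p(b)), p(h(h(b))))   [R2 at ε]
3. f(f(f(p(b), 0), p(b)), p(h(h(b))))  →  f(f(0, p(b)), p(h(h(b))))   [R2 at 1.1]
4. f(f(0, p(b)), p(h(h(b))))  →  f(p(b), p(h(h(b))))   [R5 at 1]
5. f(p(b), p(h(h(b))))  →  p(h(h(b)))   [R2 at ε]
6. p(h(h(b)))  →  p(h(b))   [R1 at 1]
7. p(h(b))  →  p(b)   [R1 at 1]

p(b)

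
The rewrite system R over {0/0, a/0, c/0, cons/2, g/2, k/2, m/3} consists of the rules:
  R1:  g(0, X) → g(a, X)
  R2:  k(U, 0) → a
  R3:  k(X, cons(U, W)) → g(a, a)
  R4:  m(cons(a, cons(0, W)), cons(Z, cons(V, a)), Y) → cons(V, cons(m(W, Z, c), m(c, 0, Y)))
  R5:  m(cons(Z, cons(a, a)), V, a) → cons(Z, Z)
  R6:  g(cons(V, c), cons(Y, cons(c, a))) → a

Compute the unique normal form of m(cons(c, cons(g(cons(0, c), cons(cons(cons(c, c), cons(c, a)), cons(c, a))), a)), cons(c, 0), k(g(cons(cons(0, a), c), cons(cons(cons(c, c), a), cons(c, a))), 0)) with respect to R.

1. m(cons(c, cons(g(cons(0, c), cons(cons(cons(c, c), cons(c, a)), cons(c, a))), a)), cons(c, 0), k(g(cons(cons(0, a), c), cons(cons(cons(c, c), a), cons(c, a))), 0))  →  m(cons(c, cons(a, a)), cons(c, 0), k(g(cons(cons(0, a), c), cons(cons(cons(c, c), a), cons(c, a))), 0))   [R6 at 1.2.1]
2. m(cons(c, cons(a, a)), cons(c, 0), k(g(cons(cons(0, a), c), cons(cons(cons(c, c), a), cons(c, a))), 0))  →  m(cons(c, cons(a, a)), cons(c, 0), a)   [R2 at 3]
3. m(cons(c, cons(a, a)), cons(c, 0), a)  →  cons(c, c)   [R5 at ε]

cons(c, c)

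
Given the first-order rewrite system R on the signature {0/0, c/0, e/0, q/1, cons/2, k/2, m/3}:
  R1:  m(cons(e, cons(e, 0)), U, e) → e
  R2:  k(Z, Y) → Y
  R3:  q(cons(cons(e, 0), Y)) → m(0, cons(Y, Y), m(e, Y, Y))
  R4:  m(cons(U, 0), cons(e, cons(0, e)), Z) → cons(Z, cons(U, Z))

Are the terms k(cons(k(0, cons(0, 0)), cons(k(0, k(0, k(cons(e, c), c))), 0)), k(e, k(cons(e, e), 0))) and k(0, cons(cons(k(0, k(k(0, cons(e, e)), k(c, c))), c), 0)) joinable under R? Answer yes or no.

no — NF(t₁) = 0, NF(t₂) = cons(cons(c, c), 0)

Reduce t₁ = k(cons(k(0, cons(0, 0)), cons(k(0, k(0, k(cons(e, c), c))), 0)), k(e, k(cons(e, e), 0))):
1. k(cons(k(0, cons(0, 0)), cons(k(0, k(0, k(cons(e, c), c))), 0)), k(e, k(cons(e, e), 0)))  →  k(e, k(cons(e, e), 0))   [R2 at ε]
2. k(e, k(cons(e, e), 0))  →  k(cons(e, e), 0)   [R2 at ε]
3. k(cons(e, e), 0)  →  0   [R2 at ε]

Reduce t₂ = k(0, cons(cons(k(0, k(k(0, cons(e, e)), k(c, c))), c), 0)):
1. k(0, cons(cons(k(0, k(k(0, cons(e, e)), k(c, c))), c), 0))  →  cons(cons(k(0, k(k(0, cons(e, e)), k(c, c))), c), 0)   [R2 at ε]
2. cons(cons(k(0, k(k(0, cons(e, e)), k(c, c))), c), 0)  →  cons(cons(k(k(0, cons(e, e)), k(c, c)), c), 0)   [R2 at 1.1]
3. cons(cons(k(k(0, cons(e, e)), k(c, c)), c), 0)  →  cons(cons(k(c, c), c), 0)   [R2 at 1.1]
4. cons(cons(k(c, c), c), 0)  →  cons(cons(c, c), 0)   [R2 at 1.1]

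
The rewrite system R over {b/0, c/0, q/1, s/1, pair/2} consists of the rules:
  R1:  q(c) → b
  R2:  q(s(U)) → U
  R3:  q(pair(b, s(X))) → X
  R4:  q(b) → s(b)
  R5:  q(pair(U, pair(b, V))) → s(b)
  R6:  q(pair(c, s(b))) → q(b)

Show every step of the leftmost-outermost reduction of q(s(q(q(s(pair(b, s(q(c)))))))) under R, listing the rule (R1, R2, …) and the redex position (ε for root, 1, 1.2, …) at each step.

b

1. q(s(q(q(s(pair(b, s(q(c))))))))  →  q(q(s(pair(b, s(q(c))))))   [R2 at ε]
2. q(q(s(pair(b, s(q(c))))))  →  q(pair(b, s(q(c))))   [R2 at 1]
3. q(pair(b, s(q(c))))  →  q(c)   [R3 at ε]
4. q(c)  →  b   [R1 at ε]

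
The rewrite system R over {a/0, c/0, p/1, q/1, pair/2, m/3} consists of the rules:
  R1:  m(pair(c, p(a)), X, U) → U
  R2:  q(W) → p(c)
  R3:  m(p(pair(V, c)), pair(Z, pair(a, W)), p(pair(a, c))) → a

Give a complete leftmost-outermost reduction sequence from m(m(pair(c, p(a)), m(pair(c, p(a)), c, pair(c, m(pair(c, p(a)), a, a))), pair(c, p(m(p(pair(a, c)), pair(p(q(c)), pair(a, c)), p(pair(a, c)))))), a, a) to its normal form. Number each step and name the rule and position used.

a

1. m(m(pair(c, p(a)), m(pair(c, p(a)), c, pair(c, m(pair(c, p(a)), a, a))), pair(c, p(m(p(pair(a, c)), pair(p(q(c)), pair(a, c)), p(pair(a, c)))))), a, a)  →  m(pair(c, p(m(p(pair(a, c)), pair(p(q(c)), pair(a, c)), p(pair(a, c))))), a, a)   [R1 at 1]
2. m(pair(c, p(m(p(pair(a, c)), pair(p(q(c)), pair(a, c)), p(pair(a, c))))), a, a)  →  m(pair(c, p(a)), a, a)   [R3 at 1.2.1]
3. m(pair(c, p(a)), a, a)  →  a   [R1 at ε]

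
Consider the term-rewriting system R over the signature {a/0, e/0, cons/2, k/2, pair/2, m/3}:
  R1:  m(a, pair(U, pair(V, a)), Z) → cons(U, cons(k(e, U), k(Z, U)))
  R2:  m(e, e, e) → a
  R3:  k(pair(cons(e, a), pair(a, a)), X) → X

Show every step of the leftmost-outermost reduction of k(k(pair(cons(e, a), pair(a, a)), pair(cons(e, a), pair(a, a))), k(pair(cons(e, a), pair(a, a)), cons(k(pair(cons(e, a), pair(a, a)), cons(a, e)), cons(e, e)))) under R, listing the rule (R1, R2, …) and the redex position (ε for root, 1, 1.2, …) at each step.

cons(cons(a, e), cons(e, e))

1. k(k(pair(cons(e, a), pair(a, a)), pair(cons(e, a), pair(a, a))), k(pair(cons(e, a), pair(a, a)), cons(k(pair(cons(e, a), pair(a, a)), cons(a, e)), cons(e, e))))  →  k(pair(cons(e, a), pair(a, a)), k(pair(cons(e, a), pair(a, a)), cons(k(pair(cons(e, a), pair(a, a)), cons(a, e)), cons(e, e))))   [R3 at 1]
2. k(pair(cons(e, a), pair(a, a)), k(pair(cons(e, a), pair(a, a)), cons(k(pair(cons(e, a), pair(a, a)), cons(a, e)), cons(e, e))))  →  k(pair(cons(e, a), pair(a, a)), cons(k(pair(cons(e, a), pair(a, a)), cons(a, e)), cons(e, e)))   [R3 at ε]
3. k(pair(cons(e, a), pair(a, a)), cons(k(pair(cons(e, a), pair(a, a)), cons(a, e)), cons(e, e)))  →  cons(k(pair(cons(e, a), pair(a, a)), cons(a, e)), cons(e, e))   [R3 at ε]
4. cons(k(pair(cons(e, a), pair(a, a)), cons(a, e)), cons(e, e))  →  cons(cons(a, e), cons(e, e))   [R3 at 1]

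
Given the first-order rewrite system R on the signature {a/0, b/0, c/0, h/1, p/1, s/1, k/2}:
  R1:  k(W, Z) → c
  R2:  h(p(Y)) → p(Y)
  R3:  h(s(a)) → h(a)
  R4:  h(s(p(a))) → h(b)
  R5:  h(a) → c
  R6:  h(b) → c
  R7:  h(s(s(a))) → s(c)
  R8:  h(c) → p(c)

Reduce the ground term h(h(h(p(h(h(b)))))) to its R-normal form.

p(p(c))

1. h(h(h(p(h(h(b))))))  →  h(h(p(h(h(b)))))   [R2 at 1.1]
2. h(h(p(h(h(b)))))  →  h(p(h(h(b))))   [R2 at 1]
3. h(p(h(h(b))))  →  p(h(h(b)))   [R2 at ε]
4. p(h(h(b)))  →  p(h(c))   [R6 at 1.1]
5. p(h(c))  →  p(p(c))   [R8 at 1]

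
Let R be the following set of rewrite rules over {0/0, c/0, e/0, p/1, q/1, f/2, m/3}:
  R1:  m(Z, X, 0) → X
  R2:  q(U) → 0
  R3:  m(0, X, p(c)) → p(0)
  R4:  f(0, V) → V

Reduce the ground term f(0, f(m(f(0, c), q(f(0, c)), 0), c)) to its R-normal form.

1. f(0, f(m(f(0, c), q(f(0, c)), 0), c))  →  f(m(f(0, c), q(f(0, c)), 0), c)   [R4 at ε]
2. f(m(f(0, c), q(f(0, c)), 0), c)  →  f(q(f(0, c)), c)   [R1 at 1]
3. f(q(f(0, c)), c)  →  f(0, c)   [R2 at 1]
4. f(0, c)  →  c   [R4 at ε]

c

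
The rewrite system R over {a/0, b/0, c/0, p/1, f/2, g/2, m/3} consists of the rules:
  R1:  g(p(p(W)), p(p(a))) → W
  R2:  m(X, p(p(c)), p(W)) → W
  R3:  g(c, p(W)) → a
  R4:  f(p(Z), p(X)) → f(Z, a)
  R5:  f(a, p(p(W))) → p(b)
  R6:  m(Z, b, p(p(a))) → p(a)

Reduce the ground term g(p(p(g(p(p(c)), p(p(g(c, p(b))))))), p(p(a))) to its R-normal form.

c

1. g(p(p(g(p(p(c)), p(p(g(c, p(b))))))), p(p(a)))  →  g(p(p(c)), p(p(g(c, p(b)))))   [R1 at ε]
2. g(p(p(c)), p(p(g(c, p(b)))))  →  g(p(p(c)), p(p(a)))   [R3 at 2.1.1]
3. g(p(p(c)), p(p(a)))  →  c   [R1 at ε]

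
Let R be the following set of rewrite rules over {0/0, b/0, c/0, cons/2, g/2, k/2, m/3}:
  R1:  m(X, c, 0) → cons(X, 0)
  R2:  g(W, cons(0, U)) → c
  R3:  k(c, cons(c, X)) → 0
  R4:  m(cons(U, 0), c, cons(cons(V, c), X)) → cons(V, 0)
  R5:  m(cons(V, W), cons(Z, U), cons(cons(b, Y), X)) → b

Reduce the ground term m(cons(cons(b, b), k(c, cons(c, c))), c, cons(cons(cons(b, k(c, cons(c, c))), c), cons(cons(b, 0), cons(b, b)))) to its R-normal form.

cons(cons(b, 0), 0)

1. m(cons(cons(b, b), k(c, cons(c, c))), c, cons(cons(cons(b, k(c, cons(c, c))), c), cons(cons(b, 0), cons(b, b))))  →  m(cons(cons(b, b), 0), c, cons(cons(cons(b, k(c, cons(c, c))), c), cons(cons(b, 0), cons(b, b))))   [R3 at 1.2]
2. m(cons(cons(b, b), 0), c, cons(cons(cons(b, k(c, cons(c, c))), c), cons(cons(b, 0), cons(b, b))))  →  cons(cons(b, k(c, cons(c, c))), 0)   [R4 at ε]
3. cons(cons(b, k(c, cons(c, c))), 0)  →  cons(cons(b, 0), 0)   [R3 at 1.2]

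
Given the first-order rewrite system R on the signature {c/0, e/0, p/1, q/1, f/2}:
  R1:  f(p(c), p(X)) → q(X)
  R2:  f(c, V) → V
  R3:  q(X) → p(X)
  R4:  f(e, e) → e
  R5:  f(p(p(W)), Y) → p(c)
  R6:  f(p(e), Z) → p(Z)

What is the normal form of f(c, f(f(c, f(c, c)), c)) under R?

1. f(c, f(f(c, f(c, c)), c))  →  f(f(c, f(c, c)), c)   [R2 at ε]
2. f(f(c, f(c, c)), c)  →  f(f(c, c), c)   [R2 at 1]
3. f(f(c, c), c)  →  f(c, c)   [R2 at 1]
4. f(c, c)  →  c   [R2 at ε]

c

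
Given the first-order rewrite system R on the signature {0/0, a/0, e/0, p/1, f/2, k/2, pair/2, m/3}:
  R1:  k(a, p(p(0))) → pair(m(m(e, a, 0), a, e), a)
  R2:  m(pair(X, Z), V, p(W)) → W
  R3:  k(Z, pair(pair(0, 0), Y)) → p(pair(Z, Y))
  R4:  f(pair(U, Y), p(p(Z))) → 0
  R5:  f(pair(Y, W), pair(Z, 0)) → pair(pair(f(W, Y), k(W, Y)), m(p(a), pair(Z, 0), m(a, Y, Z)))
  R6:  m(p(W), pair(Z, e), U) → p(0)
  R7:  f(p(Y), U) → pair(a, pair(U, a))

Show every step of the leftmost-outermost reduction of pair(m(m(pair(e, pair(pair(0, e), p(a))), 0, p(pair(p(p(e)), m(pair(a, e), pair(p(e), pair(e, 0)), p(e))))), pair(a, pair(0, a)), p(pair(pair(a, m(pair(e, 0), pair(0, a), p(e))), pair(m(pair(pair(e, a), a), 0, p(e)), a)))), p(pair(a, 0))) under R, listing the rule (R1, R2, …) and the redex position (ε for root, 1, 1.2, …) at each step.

pair(pair(pair(a, e), pair(e, a)), p(pair(a, 0)))

1. pair(m(m(pair(e, pair(pair(0, e), p(a))), 0, p(pair(p(p(e)), m(pair(a, e), pair(p(e), pair(e, 0)), p(e))))), pair(a, pair(0, a)), p(pair(pair(a, m(pair(e, 0), pair(0, a), p(e))), pair(m(pair(pair(e, a), a), 0, p(e)), a)))), p(pair(a, 0)))  →  pair(m(pair(p(p(e)), m(pair(a, e), pair(p(e), pair(e, 0)), p(e))), pair(a, pair(0, a)), p(pair(pair(a, m(pair(e, 0), pair(0, a), p(e))), pair(m(pair(pair(e, a), a), 0, p(e)), a)))), p(pair(a, 0)))   [R2 at 1.1]
2. pair(m(pair(p(p(e)), m(pair(a, e), pair(p(e), pair(e, 0)), p(e))), pair(a, pair(0, a)), p(pair(pair(a, m(pair(e, 0), pair(0, a), p(e))), pair(m(pair(pair(e, a), a), 0, p(e)), a)))), p(pair(a, 0)))  →  pair(pair(pair(a, m(pair(e, 0), pair(0, a), p(e))), pair(m(pair(pair(e, a), a), 0, p(e)), a)), p(pair(a, 0)))   [R2 at 1]
3. pair(pair(pair(a, m(pair(e, 0), pair(0, a), p(e))), pair(m(pair(pair(e, a), a), 0, p(e)), a)), p(pair(a, 0)))  →  pair(pair(pair(a, e), pair(m(pair(pair(e, a), a), 0, p(e)), a)), p(pair(a, 0)))   [R2 at 1.1.2]
4. pair(pair(pair(a, e), pair(m(pair(pair(e, a), a), 0, p(e)), a)), p(pair(a, 0)))  →  pair(pair(pair(a, e), pair(e, a)), p(pair(a, 0)))   [R2 at 1.2.1]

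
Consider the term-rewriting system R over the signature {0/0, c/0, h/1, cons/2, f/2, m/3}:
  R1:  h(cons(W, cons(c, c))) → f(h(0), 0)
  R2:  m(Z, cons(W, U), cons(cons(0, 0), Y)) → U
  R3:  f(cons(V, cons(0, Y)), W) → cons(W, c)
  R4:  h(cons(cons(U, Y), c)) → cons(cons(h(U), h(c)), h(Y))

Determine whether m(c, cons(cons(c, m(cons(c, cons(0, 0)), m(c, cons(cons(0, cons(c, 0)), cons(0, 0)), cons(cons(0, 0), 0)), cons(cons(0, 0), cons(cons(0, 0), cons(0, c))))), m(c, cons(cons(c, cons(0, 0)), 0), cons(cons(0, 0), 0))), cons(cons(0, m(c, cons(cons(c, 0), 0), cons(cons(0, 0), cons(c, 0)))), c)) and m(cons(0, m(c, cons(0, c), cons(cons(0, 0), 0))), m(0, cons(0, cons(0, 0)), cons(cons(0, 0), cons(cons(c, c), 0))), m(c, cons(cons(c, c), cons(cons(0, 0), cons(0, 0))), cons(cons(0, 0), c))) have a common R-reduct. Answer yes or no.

yes — NF(t₁) = 0, NF(t₂) = 0

Reduce t₁ = m(c, cons(cons(c, m(cons(c, cons(0, 0)), m(c, cons(cons(0, cons(c, 0)), cons(0, 0)), cons(cons(0, 0), 0)), cons(cons(0, 0), cons(cons(0, 0), cons(0, c))))), m(c, cons(cons(c, cons(0, 0)), 0), cons(cons(0, 0), 0))), cons(cons(0, m(c, cons(cons(c, 0), 0), cons(cons(0, 0), cons(c, 0)))), c)):
1. m(c, cons(cons(c, m(cons(c, cons(0, 0)), m(c, cons(cons(0, cons(c, 0)), cons(0, 0)), cons(cons(0, 0), 0)), cons(cons(0, 0), cons(cons(0, 0), cons(0, c))))), m(c, cons(cons(c, cons(0, 0)), 0), cons(cons(0, 0), 0))), cons(cons(0, m(c, cons(cons(c, 0), 0), cons(cons(0, 0), cons(c, 0)))), c))  →  m(c, cons(cons(c, m(cons(c, cons(0, 0)), cons(0, 0), cons(cons(0, 0), cons(cons(0, 0), cons(0, c))))), m(c, cons(cons(c, cons(0, 0)), 0), cons(cons(0, 0), 0))), cons(cons(0, m(c, cons(cons(c, 0), 0), cons(cons(0, 0), cons(c, 0)))), c))   [R2 at 2.1.2.2]
2. m(c, cons(cons(c, m(cons(c, cons(0, 0)), cons(0, 0), cons(cons(0, 0), cons(cons(0, 0), cons(0, c))))), m(c, cons(cons(c, cons(0, 0)), 0), cons(cons(0, 0), 0))), cons(cons(0, m(c, cons(cons(c, 0), 0), cons(cons(0, 0), cons(c, 0)))), c))  →  m(c, cons(cons(c, 0), m(c, cons(cons(c, cons(0, 0)), 0), cons(cons(0, 0), 0))), cons(cons(0, m(c, cons(cons(c, 0), 0), cons(cons(0, 0), cons(c, 0)))), c))   [R2 at 2.1.2]
3. m(c, cons(cons(c, 0), m(c, cons(cons(c, cons(0, 0)), 0), cons(cons(0, 0), 0))), cons(cons(0, m(c, cons(cons(c, 0), 0), cons(cons(0, 0), cons(c, 0)))), c))  →  m(c, cons(cons(c, 0), 0), cons(cons(0, m(c, cons(cons(c, 0), 0), cons(cons(0, 0), cons(c, 0)))), c))   [R2 at 2.2]
4. m(c, cons(cons(c, 0), 0), cons(cons(0, m(c, cons(cons(c, 0), 0), cons(cons(0, 0), cons(c, 0)))), c))  →  m(c, cons(cons(c, 0), 0), cons(cons(0, 0), c))   [R2 at 3.1.2]
5. m(c, cons(cons(c, 0), 0), cons(cons(0, 0), c))  →  0   [R2 at ε]

Reduce t₂ = m(cons(0, m(c, cons(0, c), cons(cons(0, 0), 0))), m(0, cons(0, cons(0, 0)), cons(cons(0, 0), cons(cons(c, c), 0))), m(c, cons(cons(c, c), cons(cons(0, 0), cons(0, 0))), cons(cons(0, 0), c))):
1. m(cons(0, m(c, cons(0, c), cons(cons(0, 0), 0))), m(0, cons(0, cons(0, 0)), cons(cons(0, 0), cons(cons(c, c), 0))), m(c, cons(cons(c, c), cons(cons(0, 0), cons(0, 0))), cons(cons(0, 0), c)))  →  m(cons(0, c), m(0, cons(0, cons(0, 0)), cons(cons(0, 0), cons(cons(c, c), 0))), m(c, cons(cons(c, c), cons(cons(0, 0), cons(0, 0))), cons(cons(0, 0), c)))   [R2 at 1.2]
2. m(cons(0, c), m(0, cons(0, cons(0, 0)), cons(cons(0, 0), cons(cons(c, c), 0))), m(c, cons(cons(c, c), cons(cons(0, 0), cons(0, 0))), cons(cons(0, 0), c)))  →  m(cons(0, c), cons(0, 0), m(c, cons(cons(c, c), cons(cons(0, 0), cons(0, 0))), cons(cons(0, 0), c)))   [R2 at 2]
3. m(cons(0, c), cons(0, 0), m(c, cons(cons(c, c), cons(cons(0, 0), cons(0, 0))), cons(cons(0, 0), c)))  →  m(cons(0, c), cons(0, 0), cons(cons(0, 0), cons(0, 0)))   [R2 at 3]
4. m(cons(0, c), cons(0, 0), cons(cons(0, 0), cons(0, 0)))  →  0   [R2 at ε]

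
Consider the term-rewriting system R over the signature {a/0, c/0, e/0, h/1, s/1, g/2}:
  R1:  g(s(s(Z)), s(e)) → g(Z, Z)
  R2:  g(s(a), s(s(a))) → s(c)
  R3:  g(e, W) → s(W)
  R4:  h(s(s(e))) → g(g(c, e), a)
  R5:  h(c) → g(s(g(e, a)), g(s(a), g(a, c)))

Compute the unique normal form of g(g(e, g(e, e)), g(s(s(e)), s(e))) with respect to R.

s(e)

1. g(g(e, g(e, e)), g(s(s(e)), s(e)))  →  g(s(g(e, e)), g(s(s(e)), s(e)))   [R3 at 1]
2. g(s(g(e, e)), g(s(s(e)), s(e)))  →  g(s(s(e)), g(s(s(e)), s(e)))   [R3 at 1.1]
3. g(s(s(e)), g(s(s(e)), s(e)))  →  g(s(s(e)), g(e, e))   [R1 at 2]
4. g(s(s(e)), g(e, e))  →  g(s(s(e)), s(e))   [R3 at 2]
5. g(s(s(e)), s(e))  →  g(e, e)   [R1 at ε]
6. g(e, e)  →  s(e)   [R3 at ε]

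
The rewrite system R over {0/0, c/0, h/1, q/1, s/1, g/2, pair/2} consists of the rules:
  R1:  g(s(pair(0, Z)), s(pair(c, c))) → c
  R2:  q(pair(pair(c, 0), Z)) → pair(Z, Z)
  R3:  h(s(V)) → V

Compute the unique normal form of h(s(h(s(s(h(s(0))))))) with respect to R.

1. h(s(h(s(s(h(s(0)))))))  →  h(s(s(h(s(0)))))   [R3 at ε]
2. h(s(s(h(s(0)))))  →  s(h(s(0)))   [R3 at ε]
3. s(h(s(0)))  →  s(0)   [R3 at 1]

s(0)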